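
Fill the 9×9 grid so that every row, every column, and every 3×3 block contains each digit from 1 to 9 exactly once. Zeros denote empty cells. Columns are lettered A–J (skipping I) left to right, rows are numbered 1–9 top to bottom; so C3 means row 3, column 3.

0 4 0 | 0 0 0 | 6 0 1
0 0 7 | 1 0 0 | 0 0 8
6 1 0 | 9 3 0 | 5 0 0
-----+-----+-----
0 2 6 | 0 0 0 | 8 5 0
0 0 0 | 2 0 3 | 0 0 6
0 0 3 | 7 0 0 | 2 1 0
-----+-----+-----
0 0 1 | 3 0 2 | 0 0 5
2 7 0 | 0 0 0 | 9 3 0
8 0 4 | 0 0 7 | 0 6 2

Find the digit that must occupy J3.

D4 = 4: row 4 has {2,5,6,8}; col 4 has {1,2,3,7,9}; box has {2,3,7} → only 4 remains.
A7 = 9: row 7 has {1,2,3,5}; col 1 has {2,6,8}; box has {1,2,4,7,8} → only 9 remains.
B7 = 6: row 7 has {1,2,3,5,9}; col 2 has {1,2,4,7}; box has {1,2,4,7,8,9} → only 6 remains.
C8 = 5: row 8 has {2,3,7,9}; col 3 has {1,3,4,6,7}; box has {1,2,4,6,7,8,9} → only 5 remains.
J8 = 4: row 8 has {2,3,5,7,9}; col 9 has {1,2,5,6,8}; box has {2,3,5,6,9} → only 4 remains.
B9 = 3: row 9 has {2,4,6,7,8}; col 2 has {1,2,4,6,7}; box has {1,2,4,5,6,7,8,9} → only 3 remains.
D9 = 5: row 9 has {2,3,4,6,7,8}; col 4 has {1,2,3,4,7,9}; box has {2,3,7} → only 5 remains.
G9 = 1: row 9 has {2,3,4,5,6,7,8}; col 7 has {2,5,6,8,9}; box has {2,3,4,5,6,9} → only 1 remains.
D1 = 8: row 1 has {1,4,6}; col 4 has {1,2,3,4,5,7,9}; box has {1,3,9} → only 8 remains.
F1 = 5: row 1 has {1,4,6,8}; col 6 has {2,3,7}; box has {1,3,8,9} → only 5 remains.
F3 = 4: row 3 has {1,3,5,6,9}; col 6 has {2,3,5,7}; box has {1,3,5,8,9} → only 4 remains.
J3 = 7: row 3 has {1,3,4,5,6,9}; col 9 has {1,2,4,5,6,8}; box has {1,5,6,8} → only 7 remains.

7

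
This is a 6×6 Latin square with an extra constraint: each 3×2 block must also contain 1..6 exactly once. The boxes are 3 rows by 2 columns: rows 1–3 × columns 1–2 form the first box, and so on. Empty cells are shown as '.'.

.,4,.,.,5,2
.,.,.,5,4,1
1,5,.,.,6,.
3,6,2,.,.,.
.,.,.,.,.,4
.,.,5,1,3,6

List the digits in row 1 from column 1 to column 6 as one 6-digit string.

R1C1 = 6: row 1 has {2,4,5}; col 1 has {1,3}; box has {1,4,5} → only 6 remains.
R1C4 = 3: row 1 has {2,4,5,6}; col 4 has {1,5}; box has {5} → only 3 remains.
R2C1 = 2: row 2 has {1,4,5}; col 1 has {1,3,6}; box has {1,4,5,6} → only 2 remains.
R2C2 = 3: row 2 has {1,2,4,5}; col 2 has {4,5,6}; box has {1,2,4,5,6} → only 3 remains.
R2C3 = 6: row 2 has {1,2,3,4,5}; col 3 has {2,5}; box has {3,5} → only 6 remains.
R3C3 = 4: row 3 has {1,5,6}; col 3 has {2,5,6}; box has {3,5,6} → only 4 remains.
R3C4 = 2: row 3 has {1,4,5,6}; col 4 has {1,3,5}; box has {3,4,5,6} → only 2 remains.
R3C6 = 3: row 3 has {1,2,4,5,6}; col 6 has {1,2,4,6}; box has {1,2,4,5,6} → only 3 remains.
R4C4 = 4: row 4 has {2,3,6}; col 4 has {1,2,3,5}; box has {1,2,5} → only 4 remains.
R4C5 = 1: row 4 has {2,3,4,6}; col 5 has {3,4,5,6}; box has {3,4,6} → only 1 remains.
R4C6 = 5: row 4 has {1,2,3,4,6}; col 6 has {1,2,3,4,6}; box has {1,3,4,6} → only 5 remains.
R5C1 = 5: row 5 has {4}; col 1 has {1,2,3,6}; box has {3,6} → only 5 remains.
R5C3 = 3: row 5 has {4,5}; col 3 has {2,4,5,6}; box has {1,2,4,5} → only 3 remains.
R5C4 = 6: row 5 has {3,4,5}; col 4 has {1,2,3,4,5}; box has {1,2,3,4,5} → only 6 remains.
R5C5 = 2: row 5 has {3,4,5,6}; col 5 has {1,3,4,5,6}; box has {1,3,4,5,6} → only 2 remains.
R6C1 = 4: row 6 has {1,3,5,6}; col 1 has {1,2,3,5,6}; box has {3,5,6} → only 4 remains.
R6C2 = 2: row 6 has {1,3,4,5,6}; col 2 has {3,4,5,6}; box has {3,4,5,6} → only 2 remains.
R1C3 = 1: row 1 has {2,3,4,5,6}; col 3 has {2,3,4,5,6}; box has {2,3,4,5,6} → only 1 remains.

641352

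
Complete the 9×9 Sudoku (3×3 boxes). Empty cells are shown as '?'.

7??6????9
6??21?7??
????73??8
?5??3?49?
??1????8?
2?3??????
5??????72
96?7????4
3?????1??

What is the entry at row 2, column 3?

9

row 4, column 1 = 8: row 4 has {3,4,5,9}; col 1 has {2,3,5,6,7,9}; box has {1,2,3,5} → only 8 remains.
row 4, column 4 = 1: row 4 has {3,4,5,8,9}; col 4 has {2,6,7}; box has {3} → only 1 remains.
row 5, column 1 = 4: row 5 has {1,8}; col 1 has {2,3,5,6,7,8,9}; box has {1,2,3,5,8} → only 4 remains.
row 3, column 1 = 1: row 3 has {3,7,8}; col 1 has {2,3,4,5,6,7,8,9}; box has {6,7} → only 1 remains.
row 1, column 8 = 1: in row 1, 1 can only go here (every other open cell in that row sees a 1).
row 4, column 6 = 2: in row 4, 2 can only go here (every other open cell in that row sees a 2).
row 5, column 7 = 2: in row 5, 2 can only go here (every other open cell in that row sees a 2).
row 5, column 9 = 3: in row 5, 3 can only go here (every other open cell in that row sees a 3).
row 2, column 9 = 5: row 2 has {1,2,6,7}; col 9 has {2,3,4,8,9}; box has {1,7,8,9} → only 5 remains.
row 3, column 7 = 6: row 3 has {1,3,7,8}; col 7 has {1,2,4,7}; box has {1,5,7,8,9} → only 6 remains.
row 6, column 7 = 5: row 6 has {2,3}; col 7 has {1,2,4,6,7}; box has {2,3,4,8,9} → only 5 remains.
row 6, column 8 = 6: row 6 has {2,3,5}; col 8 has {1,7,8,9}; box has {2,3,4,5,8,9} → only 6 remains.
row 9, column 8 = 5: row 9 has {1,3}; col 8 has {1,6,7,8,9}; box has {1,2,4,7} → only 5 remains.
row 9, column 9 = 6: row 9 has {1,3,5}; col 9 has {2,3,4,5,8,9}; box has {1,2,4,5,7} → only 6 remains.
row 1, column 7 = 3: row 1 has {1,6,7,9}; col 7 has {1,2,4,5,6,7}; box has {1,5,6,7,8,9} → only 3 remains.
row 2, column 8 = 4: row 2 has {1,2,5,6,7}; col 8 has {1,5,6,7,8,9}; box has {1,3,5,6,7,8,9} → only 4 remains.
row 3, column 8 = 2: row 3 has {1,3,6,7,8}; col 8 has {1,4,5,6,7,8,9}; box has {1,3,4,5,6,7,8,9} → only 2 remains.
row 4, column 9 = 7: row 4 has {1,2,3,4,5,8,9}; col 9 has {2,3,4,5,6,8,9}; box has {2,3,4,5,6,8,9} → only 7 remains.
row 6, column 9 = 1: row 6 has {2,3,5,6}; col 9 has {2,3,4,5,6,7,8,9}; box has {2,3,4,5,6,7,8,9} → only 1 remains.
row 8, column 7 = 8: row 8 has {4,6,7,9}; col 7 has {1,2,3,4,5,6,7}; box has {1,2,4,5,6,7} → only 8 remains.
row 8, column 8 = 3: row 8 has {4,6,7,8,9}; col 8 has {1,2,4,5,6,7,8,9}; box has {1,2,4,5,6,7,8} → only 3 remains.
row 4, column 3 = 6: row 4 has {1,2,3,4,5,7,8,9}; col 3 has {1,3}; box has {1,2,3,4,5,8} → only 6 remains.
row 7, column 7 = 9: row 7 has {2,5,7}; col 7 has {1,2,3,4,5,6,7,8}; box has {1,2,3,4,5,6,7,8} → only 9 remains.
row 8, column 3 = 2: row 8 has {3,4,6,7,8,9}; col 3 has {1,3,6}; box has {3,5,6,9} → only 2 remains.
row 8, column 5 = 5: row 8 has {2,3,4,6,7,8,9}; col 5 has {1,3,7}; box has {7} → only 5 remains.
row 8, column 6 = 1: row 8 has {2,3,4,5,6,7,8,9}; col 6 has {2,3}; box has {5,7} → only 1 remains.
row 1, column 2 = 2: in row 1, 2 can only go here (every other open cell in that row sees a 2).
row 2, column 2 = 3: in row 2, 3 can only go here (every other open cell in that row sees a 3).
row 7, column 2 = 1: in row 7, 1 can only go here (every other open cell in that row sees a 1).
row 7, column 4 = 3: in row 7, 3 can only go here (every other open cell in that row sees a 3).
row 9, column 5 = 2: in row 9, 2 can only go here (every other open cell in that row sees a 2).
row 9, column 2 = 8: in column 2, 8 can only go here (every other open cell in that column sees an 8).
row 7, column 3 = 4: row 7 has {1,2,3,5,7,9}; col 3 has {1,2,3,6}; box has {1,2,3,5,6,8,9} → only 4 remains.
row 9, column 3 = 7: row 9 has {1,2,3,5,6,8}; col 3 has {1,2,3,4,6}; box has {1,2,3,4,5,6,8,9} → only 7 remains.
row 3, column 2 = 4: in column 2, 4 can only go here (every other open cell in that column sees a 4).
row 6, column 4 = 8: in column 4, 8 can only go here (every other open cell in that column sees an 8).
row 9, column 4 = 4: in column 4, 4 can only go here (every other open cell in that column sees a 4).
row 9, column 6 = 9: row 9 has {1,2,3,4,5,6,7,8}; col 6 has {1,2,3}; box has {1,2,3,4,5,7} → only 9 remains.
row 2, column 6 = 8: row 2 has {1,2,3,4,5,6,7}; col 6 has {1,2,3,9}; box has {1,2,3,6,7} → only 8 remains.
row 7, column 6 = 6: row 7 has {1,2,3,4,5,7,9}; col 6 has {1,2,3,8,9}; box has {1,2,3,4,5,7,9} → only 6 remains.
row 1, column 5 = 4: row 1 has {1,2,3,6,7,9}; col 5 has {1,2,3,5,7}; box has {1,2,3,6,7,8} → only 4 remains.
row 1, column 6 = 5: row 1 has {1,2,3,4,6,7,9}; col 6 has {1,2,3,6,8,9}; box has {1,2,3,4,6,7,8} → only 5 remains.
row 2, column 3 = 9: row 2 has {1,2,3,4,5,6,7,8}; col 3 has {1,2,3,4,6,7}; box has {1,2,3,4,6,7} → only 9 remains.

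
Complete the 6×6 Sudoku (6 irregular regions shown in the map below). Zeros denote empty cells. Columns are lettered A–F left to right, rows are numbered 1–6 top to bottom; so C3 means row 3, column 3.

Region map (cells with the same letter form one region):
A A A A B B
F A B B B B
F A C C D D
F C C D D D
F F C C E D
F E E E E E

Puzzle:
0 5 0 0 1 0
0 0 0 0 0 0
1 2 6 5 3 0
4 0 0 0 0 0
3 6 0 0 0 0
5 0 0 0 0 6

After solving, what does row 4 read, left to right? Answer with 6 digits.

431265

A1 = 6 (sole candidate).
A2 = 2 (sole candidate).
F3 = 4 (sole candidate).
F1 = 2 (hidden single in row 1).
B2 = 1 (hidden single in row 2).
B4 = 3: row 4 has {4}; col 2 has {1,2,5,6}; region has {5,6} → only 3 remains.
B6 = 4 (sole candidate).
E6 = 2 (sole candidate).
E5 = 5 (sole candidate).
F5 = 1 (sole candidate).
E4 = 6: row 4 has {3,4}; col 5 has {1,2,3,5}; region has {1,3,4} → only 6 remains.
F4 = 5: row 4 has {3,4,6}; col 6 has {1,2,4,6}; region has {1,3,4,6} → only 5 remains.
E2 = 4 (sole candidate).
F2 = 3 (sole candidate).
D4 = 2: row 4 has {3,4,5,6}; col 4 has {5}; region has {1,3,4,5,6} → only 2 remains.
D5 = 4 (sole candidate).
D1 = 3 (sole candidate).
C2 = 5 (sole candidate).
D2 = 6 (sole candidate).
C4 = 1: row 4 has {2,3,4,5,6}; col 3 has {5,6}; region has {3,4,5,6} → only 1 remains.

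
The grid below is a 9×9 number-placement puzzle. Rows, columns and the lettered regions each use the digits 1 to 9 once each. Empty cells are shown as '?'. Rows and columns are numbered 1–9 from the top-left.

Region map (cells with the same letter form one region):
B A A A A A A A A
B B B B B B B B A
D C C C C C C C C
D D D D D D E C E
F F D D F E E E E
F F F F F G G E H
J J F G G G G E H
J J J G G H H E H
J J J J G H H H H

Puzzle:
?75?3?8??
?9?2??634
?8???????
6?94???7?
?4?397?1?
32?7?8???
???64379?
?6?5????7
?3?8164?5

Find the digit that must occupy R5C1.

R6C7 = 9: row 6 has {2,3,7,8}; col 7 has {4,6,7,8}; region has {1,3,4,5,6,7,8} → only 9 remains.
R6C9 = 1: row 6 has {2,3,7,8,9}; col 9 has {4,5,7}; region has {4,5,6,7} → only 1 remains.
R8C5 = 2: row 8 has {5,6,7}; col 5 has {1,3,4,9}; region has {1,3,4,5,6,7,8,9} → only 2 remains.
R8C6 = 9: row 8 has {2,5,6,7}; col 6 has {3,6,7,8}; region has {1,4,5,6,7} → only 9 remains.
R8C7 = 3: row 8 has {2,5,6,7,9}; col 7 has {4,6,7,8,9}; region has {1,4,5,6,7,9} → only 3 remains.
R9C8 = 2: row 9 has {1,3,4,5,6,8}; col 8 has {1,3,7,9}; region has {1,3,4,5,6,7,9} → only 2 remains.
R1C8 = 6: row 1 has {3,5,7,8}; col 8 has {1,2,3,7,9}; region has {3,4,5,7,8} → only 6 remains.
R6C3 = 6: row 6 has {1,2,3,7,8,9}; col 3 has {5,9}; region has {2,3,4,7,9} → only 6 remains.
R6C5 = 5: row 6 has {1,2,3,6,7,8,9}; col 5 has {1,2,3,4,9}; region has {2,3,4,6,7,9} → only 5 remains.
R6C8 = 4: row 6 has {1,2,3,5,6,7,8,9}; col 8 has {1,2,3,6,7,9}; region has {1,7,9} → only 4 remains.
R7C9 = 8: row 7 has {3,4,6,7,9}; col 9 has {1,4,5,7}; region has {1,2,3,4,5,6,7,9} → only 8 remains.
R8C8 = 8: row 8 has {2,3,5,6,7,9}; col 8 has {1,2,3,4,6,7,9}; region has {1,4,7,9} → only 8 remains.
R9C3 = 7: row 9 has {1,2,3,4,5,6,8}; col 3 has {5,6,9}; region has {3,6,8} → only 7 remains.
R3C5 = 6: row 3 has {8}; col 5 has {1,2,3,4,5,9}; region has {7,8} → only 6 remains.
R3C8 = 5: row 3 has {6,8}; col 8 has {1,2,3,4,6,7,8,9}; region has {6,7,8} → only 5 remains.
R4C5 = 8: row 4 has {4,6,7,9}; col 5 has {1,2,3,4,5,6,9}; region has {3,4,6,9} → only 8 remains.
R5C1 = 8: row 5 has {1,3,4,7,9}; col 1 has {3,6}; region has {2,3,4,5,6,7,9} → only 8 remains.

8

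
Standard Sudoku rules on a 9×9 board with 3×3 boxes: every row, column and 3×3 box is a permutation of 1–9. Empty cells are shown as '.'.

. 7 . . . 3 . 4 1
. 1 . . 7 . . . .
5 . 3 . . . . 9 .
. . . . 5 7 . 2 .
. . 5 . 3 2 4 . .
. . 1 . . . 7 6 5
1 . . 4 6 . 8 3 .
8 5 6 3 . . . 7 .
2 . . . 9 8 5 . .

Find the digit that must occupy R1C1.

R7C2 = 9 (sole candidate).
R7C3 = 7 (sole candidate).
R7C6 = 5 (sole candidate).
R7C9 = 2 (sole candidate).
R8C6 = 1 (sole candidate).
R8C7 = 9 (sole candidate).
R8C9 = 4 (sole candidate).
R9C3 = 4 (sole candidate).
R9C4 = 7 (sole candidate).
R9C8 = 1 (sole candidate).
R9C9 = 6 (sole candidate).
R5C8 = 8 (sole candidate).
R5C9 = 9 (sole candidate).
R8C5 = 2 (sole candidate).
R9C2 = 3 (sole candidate).
R1C5 = 8 (sole candidate).
R2C8 = 5 (sole candidate).
R4C9 = 3 (sole candidate).
R5C2 = 6 (sole candidate).
R5C4 = 1 (sole candidate).
R6C5 = 4 (sole candidate).
R6C6 = 9 (sole candidate).
R2C9 = 8 (sole candidate).
R3C5 = 1 (sole candidate).
R3C9 = 7 (sole candidate).
R4C7 = 1 (sole candidate).
R5C1 = 7 (sole candidate).
R6C1 = 3 (sole candidate).
R6C4 = 8 (sole candidate).
R4C4 = 6 (sole candidate).
R6C2 = 2 (sole candidate).
R3C4 = 2 (sole candidate).
R3C7 = 6 (sole candidate).
R1C7 = 2 (sole candidate).
R2C4 = 9 (sole candidate).
R2C7 = 3 (sole candidate).
R3C6 = 4 (sole candidate).
R1C3 = 9 (sole candidate).
R1C4 = 5 (sole candidate).
R2C3 = 2 (sole candidate).
R2C6 = 6 (sole candidate).
R3C2 = 8 (sole candidate).
R4C2 = 4 (sole candidate).
R4C3 = 8 (sole candidate).
R1C1 = 6: row 1 has {1,2,3,4,5,7,8,9}; col 1 has {1,2,3,5,7,8}; box has {1,2,3,5,7,8,9} → only 6 remains.

6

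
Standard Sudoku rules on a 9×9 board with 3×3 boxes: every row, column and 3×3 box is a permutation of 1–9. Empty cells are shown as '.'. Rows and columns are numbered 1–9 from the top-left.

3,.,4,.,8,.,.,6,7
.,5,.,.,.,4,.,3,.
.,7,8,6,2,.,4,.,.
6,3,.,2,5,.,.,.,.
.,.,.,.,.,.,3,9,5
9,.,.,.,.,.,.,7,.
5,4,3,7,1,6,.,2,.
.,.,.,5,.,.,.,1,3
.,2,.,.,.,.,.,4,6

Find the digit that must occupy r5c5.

r3c1 = 1: row 3 has {2,4,6,7,8}; col 1 has {3,5,6,9}; box has {3,4,5,7,8} → only 1 remains.
r3c8 = 5: row 3 has {1,2,4,6,7,8}; col 8 has {1,2,3,4,6,7,9}; box has {3,4,6,7} → only 5 remains.
r3c9 = 9: row 3 has {1,2,4,5,6,7,8}; col 9 has {3,5,6,7}; box has {3,4,5,6,7} → only 9 remains.
r4c8 = 8: row 4 has {2,3,5,6}; col 8 has {1,2,3,4,5,6,7,9}; box has {3,5,7,9} → only 8 remains.
r7c9 = 8: row 7 has {1,2,3,4,5,6,7}; col 9 has {3,5,6,7,9}; box has {1,2,3,4,6} → only 8 remains.
r1c2 = 9: row 1 has {3,4,6,7,8}; col 2 has {2,3,4,5,7}; box has {1,3,4,5,7,8} → only 9 remains.
r1c4 = 1: row 1 has {3,4,6,7,8,9}; col 4 has {2,5,6,7}; box has {2,4,6,8} → only 1 remains.
r1c6 = 5: row 1 has {1,3,4,6,7,8,9}; col 6 has {4,6}; box has {1,2,4,6,8} → only 5 remains.
r1c7 = 2: row 1 has {1,3,4,5,6,7,8,9}; col 7 has {3,4}; box has {3,4,5,6,7,9} → only 2 remains.
r2c1 = 2: row 2 has {3,4,5}; col 1 has {1,3,5,6,9}; box has {1,3,4,5,7,8,9} → only 2 remains.
r2c3 = 6: row 2 has {2,3,4,5}; col 3 has {3,4,8}; box has {1,2,3,4,5,7,8,9} → only 6 remains.
r2c4 = 9: row 2 has {2,3,4,5,6}; col 4 has {1,2,5,6,7}; box has {1,2,4,5,6,8} → only 9 remains.
r2c5 = 7: row 2 has {2,3,4,5,6,9}; col 5 has {1,2,5,8}; box has {1,2,4,5,6,8,9} → only 7 remains.
r2c9 = 1: row 2 has {2,3,4,5,6,7,9}; col 9 has {3,5,6,7,8,9}; box has {2,3,4,5,6,7,9} → only 1 remains.
r3c6 = 3: row 3 has {1,2,4,5,6,7,8,9}; col 6 has {4,5,6}; box has {1,2,4,5,6,7,8,9} → only 3 remains.
r4c7 = 1: row 4 has {2,3,5,6,8}; col 7 has {2,3,4}; box has {3,5,7,8,9} → only 1 remains.
r4c9 = 4: row 4 has {1,2,3,5,6,8}; col 9 has {1,3,5,6,7,8,9}; box has {1,3,5,7,8,9} → only 4 remains.
r6c7 = 6: row 6 has {7,9}; col 7 has {1,2,3,4}; box has {1,3,4,5,7,8,9} → only 6 remains.
r6c9 = 2: row 6 has {6,7,9}; col 9 has {1,3,4,5,6,7,8,9}; box has {1,3,4,5,6,7,8,9} → only 2 remains.
r7c7 = 9: row 7 has {1,2,3,4,5,6,7,8}; col 7 has {1,2,3,4,6}; box has {1,2,3,4,6,8} → only 9 remains.
r8c7 = 7: row 8 has {1,3,5}; col 7 has {1,2,3,4,6,9}; box has {1,2,3,4,6,8,9} → only 7 remains.
r9c7 = 5: row 9 has {2,4,6}; col 7 has {1,2,3,4,6,7,9}; box has {1,2,3,4,6,7,8,9} → only 5 remains.
r2c7 = 8: row 2 has {1,2,3,4,5,6,7,9}; col 7 has {1,2,3,4,5,6,7,9}; box has {1,2,3,4,5,6,7,9} → only 8 remains.
r4c3 = 7: row 4 has {1,2,3,4,5,6,8}; col 3 has {3,4,6,8}; box has {3,6,9} → only 7 remains.
r4c6 = 9: row 4 has {1,2,3,4,5,6,7,8}; col 6 has {3,4,5,6}; box has {2,5} → only 9 remains.
r8c1 = 8: row 8 has {1,3,5,7}; col 1 has {1,2,3,5,6,9}; box has {2,3,4,5} → only 8 remains.
r8c2 = 6: row 8 has {1,3,5,7,8}; col 2 has {2,3,4,5,7,9}; box has {2,3,4,5,8} → only 6 remains.
r8c3 = 9: row 8 has {1,3,5,6,7,8}; col 3 has {3,4,6,7,8}; box has {2,3,4,5,6,8} → only 9 remains.
r8c5 = 4: row 8 has {1,3,5,6,7,8,9}; col 5 has {1,2,5,7,8}; box has {1,5,6,7} → only 4 remains.
r8c6 = 2: row 8 has {1,3,4,5,6,7,8,9}; col 6 has {3,4,5,6,9}; box has {1,4,5,6,7} → only 2 remains.
r9c1 = 7: row 9 has {2,4,5,6}; col 1 has {1,2,3,5,6,8,9}; box has {2,3,4,5,6,8,9} → only 7 remains.
r9c3 = 1: row 9 has {2,4,5,6,7}; col 3 has {3,4,6,7,8,9}; box has {2,3,4,5,6,7,8,9} → only 1 remains.
r9c6 = 8: row 9 has {1,2,4,5,6,7}; col 6 has {2,3,4,5,6,9}; box has {1,2,4,5,6,7} → only 8 remains.
r5c1 = 4: row 5 has {3,5,9}; col 1 has {1,2,3,5,6,7,8,9}; box has {3,6,7,9} → only 4 remains.
r5c3 = 2: row 5 has {3,4,5,9}; col 3 has {1,3,4,6,7,8,9}; box has {3,4,6,7,9} → only 2 remains.
r5c4 = 8: row 5 has {2,3,4,5,9}; col 4 has {1,2,5,6,7,9}; box has {2,5,9} → only 8 remains.
r5c5 = 6: row 5 has {2,3,4,5,8,9}; col 5 has {1,2,4,5,7,8}; box has {2,5,8,9} → only 6 remains.

6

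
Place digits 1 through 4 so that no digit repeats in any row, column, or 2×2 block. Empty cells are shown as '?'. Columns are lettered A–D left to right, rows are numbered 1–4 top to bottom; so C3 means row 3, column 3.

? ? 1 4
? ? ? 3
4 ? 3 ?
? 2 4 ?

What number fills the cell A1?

B1 = 3: row 1 has {1,4}; col 2 has {2}; box has {} → only 3 remains.
C2 = 2: row 2 has {3}; col 3 has {1,3,4}; box has {1,3,4} → only 2 remains.
B3 = 1: row 3 has {3,4}; col 2 has {2,3}; box has {2,4} → only 1 remains.
D3 = 2: row 3 has {1,3,4}; col 4 has {3,4}; box has {3,4} → only 2 remains.
A4 = 3: row 4 has {2,4}; col 1 has {4}; box has {1,2,4} → only 3 remains.
D4 = 1: row 4 has {2,3,4}; col 4 has {2,3,4}; box has {2,3,4} → only 1 remains.
A1 = 2: row 1 has {1,3,4}; col 1 has {3,4}; box has {3} → only 2 remains.

2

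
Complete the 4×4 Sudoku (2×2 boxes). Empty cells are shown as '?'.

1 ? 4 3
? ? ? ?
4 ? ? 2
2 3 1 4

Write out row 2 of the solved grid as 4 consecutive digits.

3421

row 1, column 2 = 2 (sole candidate).
row 2, column 1 = 3: row 2 has {}; col 1 has {1,2,4}; box has {1,2} → only 3 remains.
row 2, column 2 = 4: row 2 has {3}; col 2 has {2,3}; box has {1,2,3} → only 4 remains.
row 2, column 3 = 2: row 2 has {3,4}; col 3 has {1,4}; box has {3,4} → only 2 remains.
row 2, column 4 = 1: row 2 has {2,3,4}; col 4 has {2,3,4}; box has {2,3,4} → only 1 remains.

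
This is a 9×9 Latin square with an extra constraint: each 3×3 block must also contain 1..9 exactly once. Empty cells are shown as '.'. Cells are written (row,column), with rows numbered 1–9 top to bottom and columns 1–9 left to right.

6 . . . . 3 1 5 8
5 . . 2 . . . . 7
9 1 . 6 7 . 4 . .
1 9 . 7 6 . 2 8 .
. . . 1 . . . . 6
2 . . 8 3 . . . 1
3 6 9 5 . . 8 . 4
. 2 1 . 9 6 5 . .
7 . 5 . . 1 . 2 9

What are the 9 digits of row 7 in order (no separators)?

369527814

(1,5) = 4: row 1 has {1,3,5,6,8}; col 5 has {3,6,7,9}; box has {2,3,6,7} → only 4 remains.
(3,8) = 3: row 3 has {1,4,6,7,9}; col 8 has {2,5,8}; box has {1,4,5,7,8} → only 3 remains.
(3,9) = 2: row 3 has {1,3,4,6,7,9}; col 9 has {1,4,6,7,8,9}; box has {1,3,4,5,7,8} → only 2 remains.
(7,5) = 2: row 7 has {3,4,5,6,8,9}; col 5 has {3,4,6,7,9}; box has {1,5,6,9} → only 2 remains.
(7,6) = 7: row 7 has {2,3,4,5,6,8,9}; col 6 has {1,3,6}; box has {1,2,5,6,9} → only 7 remains.
(7,8) = 1: row 7 has {2,3,4,5,6,7,8,9}; col 8 has {2,3,5,8}; box has {2,4,5,8,9} → only 1 remains.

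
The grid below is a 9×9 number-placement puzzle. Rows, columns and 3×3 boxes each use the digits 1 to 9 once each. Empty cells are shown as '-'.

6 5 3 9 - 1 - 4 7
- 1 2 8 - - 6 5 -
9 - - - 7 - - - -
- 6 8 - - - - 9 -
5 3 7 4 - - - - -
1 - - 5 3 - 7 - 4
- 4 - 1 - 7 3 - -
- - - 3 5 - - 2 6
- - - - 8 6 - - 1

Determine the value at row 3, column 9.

2

row 1, column 5 = 2 (sole candidate).
row 1, column 7 = 8 (sole candidate).
row 2, column 5 = 4 (sole candidate).
row 2, column 6 = 3 (sole candidate).
row 2, column 9 = 9 (sole candidate).
row 3, column 2 = 8 (sole candidate).
row 3, column 3 = 4 (sole candidate).
row 3, column 4 = 6 (sole candidate).
row 3, column 6 = 5 (sole candidate).
row 4, column 5 = 1 (sole candidate).
row 4, column 6 = 2 (sole candidate).
row 4, column 7 = 5 (sole candidate).
row 4, column 9 = 3 (sole candidate).
row 6, column 3 = 9 (sole candidate).
row 6, column 6 = 8 (sole candidate).
row 6, column 8 = 6 (sole candidate).
row 7, column 5 = 9 (sole candidate).
row 7, column 8 = 8 (sole candidate).
row 7, column 9 = 5 (sole candidate).
row 8, column 3 = 1 (sole candidate).
row 8, column 6 = 4 (sole candidate).
row 8, column 7 = 9 (sole candidate).
row 9, column 3 = 5 (sole candidate).
row 9, column 4 = 2 (sole candidate).
row 9, column 7 = 4 (sole candidate).
row 9, column 8 = 7 (sole candidate).
row 2, column 1 = 7 (sole candidate).
row 3, column 9 = 2: row 3 has {4,5,6,7,8,9}; col 9 has {1,3,4,5,6,7,9}; box has {4,5,6,7,8,9} → only 2 remains.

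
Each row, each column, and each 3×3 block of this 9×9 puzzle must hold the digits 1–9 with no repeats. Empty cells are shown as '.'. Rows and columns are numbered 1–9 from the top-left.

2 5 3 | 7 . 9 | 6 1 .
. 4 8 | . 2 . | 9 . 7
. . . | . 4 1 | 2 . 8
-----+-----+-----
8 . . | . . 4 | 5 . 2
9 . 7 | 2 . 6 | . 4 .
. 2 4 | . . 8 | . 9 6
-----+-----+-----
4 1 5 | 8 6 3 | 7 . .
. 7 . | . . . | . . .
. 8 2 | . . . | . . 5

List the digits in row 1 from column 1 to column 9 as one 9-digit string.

R1C5 = 8: row 1 has {1,2,3,5,6,7,9}; col 5 has {2,4,6}; box has {1,2,4,7,9} → only 8 remains.
R1C9 = 4: row 1 has {1,2,3,5,6,7,8,9}; col 9 has {2,5,6,7,8}; box has {1,2,6,7,8,9} → only 4 remains.

253789614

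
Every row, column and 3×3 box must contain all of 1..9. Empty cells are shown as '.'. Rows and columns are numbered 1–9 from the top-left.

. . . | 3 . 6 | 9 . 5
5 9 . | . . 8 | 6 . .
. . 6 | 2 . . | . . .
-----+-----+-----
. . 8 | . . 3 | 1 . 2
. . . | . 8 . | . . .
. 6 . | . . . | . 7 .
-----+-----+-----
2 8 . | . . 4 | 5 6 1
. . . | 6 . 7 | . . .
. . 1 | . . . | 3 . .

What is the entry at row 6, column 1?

row 5, column 7 = 4 (sole candidate).
row 6, column 7 = 8 (sole candidate).
row 7, column 4 = 9 (sole candidate).
row 7, column 5 = 3 (sole candidate).
row 8, column 7 = 2 (sole candidate).
row 3, column 7 = 7 (sole candidate).
row 7, column 3 = 7 (sole candidate).
row 4, column 5 = 6 (hidden single in row 4).
row 5, column 9 = 6 (hidden single in row 5).
row 8, column 5 = 1 (hidden single in row 8).
row 9, column 1 = 6 (hidden single in row 9).
row 9, column 9 = 7 (hidden single in row 9).
row 9, column 8 = 9 (hidden single in row 9).
row 4, column 8 = 5 (sole candidate).
row 5, column 8 = 3 (sole candidate).
row 6, column 9 = 9 (sole candidate).
row 4, column 1 = 9 (hidden single in row 4).
row 5, column 6 = 9 (hidden single in row 5).
row 3, column 5 = 9 (hidden single in row 3).
row 3, column 6 = 5 (hidden single in row 3).
row 9, column 6 = 2 (sole candidate).
row 6, column 6 = 1 (sole candidate).
row 9, column 5 = 5 (sole candidate).
row 9, column 2 = 4 (sole candidate).
row 9, column 4 = 8 (sole candidate).
row 4, column 2 = 7 (sole candidate).
row 4, column 4 = 4 (sole candidate).
row 5, column 1 = 1 (sole candidate).
row 6, column 4 = 5 (sole candidate).
row 6, column 5 = 2 (sole candidate).
row 8, column 1 = 3 (sole candidate).
row 8, column 2 = 5 (sole candidate).
row 8, column 3 = 9 (sole candidate).
row 5, column 2 = 2 (sole candidate).
row 5, column 3 = 5 (sole candidate).
row 5, column 4 = 7 (sole candidate).
row 6, column 1 = 4: row 6 has {1,2,5,6,7,8,9}; col 1 has {1,2,3,5,6,9}; box has {1,2,5,6,7,8,9} → only 4 remains.

4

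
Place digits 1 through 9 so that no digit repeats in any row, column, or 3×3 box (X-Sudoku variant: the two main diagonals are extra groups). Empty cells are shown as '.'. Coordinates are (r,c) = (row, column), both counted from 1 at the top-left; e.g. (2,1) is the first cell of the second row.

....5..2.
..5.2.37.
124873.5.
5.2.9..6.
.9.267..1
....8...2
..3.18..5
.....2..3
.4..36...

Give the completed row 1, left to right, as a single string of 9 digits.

(2,2) = 8 (sole candidate).
(3,7) = 9 (sole candidate).
(3,9) = 6 (sole candidate).
(5,3) = 8 (sole candidate).
(8,5) = 4 (sole candidate).
(2,9) = 4 (sole candidate).
(1,9) = 8: row 1 has {2,5}; col 9 has {1,2,3,4,5,6}; box has {2,3,4,5,6,7,9}; anti-diagonal has {3,6,7,9} → only 8 remains.
(4,9) = 7 (sole candidate).
(9,1) = 2 (sole candidate).
(9,9) = 9 (sole candidate).
(1,7) = 1: row 1 has {2,5,8}; col 7 has {3,9}; box has {2,3,4,5,6,7,8,9} → only 1 remains.
(7,8) = 4 (sole candidate).
(8,8) = 1 (sole candidate).
(9,8) = 8 (sole candidate).
(4,4) = 3 (sole candidate).
(5,8) = 3 (sole candidate).
(6,6) = 5 (sole candidate).
(6,7) = 4 (sole candidate).
(6,8) = 9 (sole candidate).
(8,2) = 5 (sole candidate).
(9,7) = 7 (sole candidate).
(1,1) = 7: row 1 has {1,2,5,8}; col 1 has {1,2,5}; box has {1,2,4,5,8}; main diagonal has {1,3,4,5,6,8,9} → only 7 remains.
(4,2) = 1 (sole candidate).
(4,6) = 4 (sole candidate).
(4,7) = 8 (sole candidate).
(5,1) = 4 (sole candidate).
(5,7) = 5 (sole candidate).
(6,4) = 1 (sole candidate).
(7,7) = 2 (sole candidate).
(8,7) = 6 (sole candidate).
(9,3) = 1 (sole candidate).
(9,4) = 5 (sole candidate).
(1,6) = 9: row 1 has {1,2,5,7,8}; col 6 has {2,3,4,5,6,7,8}; box has {2,3,5,7,8} → only 9 remains.
(2,4) = 6 (sole candidate).
(2,6) = 1 (sole candidate).
(1,3) = 6: row 1 has {1,2,5,7,8,9}; col 3 has {1,2,3,4,5,8}; box has {1,2,4,5,7,8} → only 6 remains.
(1,4) = 4: row 1 has {1,2,5,6,7,8,9}; col 4 has {1,2,3,5,6,8}; box has {1,2,3,5,6,7,8,9} → only 4 remains.
(2,1) = 9 (sole candidate).
(6,3) = 7 (sole candidate).
(7,1) = 6 (sole candidate).
(7,2) = 7 (sole candidate).
(7,4) = 9 (sole candidate).
(8,1) = 8 (sole candidate).
(8,3) = 9 (sole candidate).
(8,4) = 7 (sole candidate).
(1,2) = 3: row 1 has {1,2,4,5,6,7,8,9}; col 2 has {1,2,4,5,7,8,9}; box has {1,2,4,5,6,7,8,9} → only 3 remains.

736459128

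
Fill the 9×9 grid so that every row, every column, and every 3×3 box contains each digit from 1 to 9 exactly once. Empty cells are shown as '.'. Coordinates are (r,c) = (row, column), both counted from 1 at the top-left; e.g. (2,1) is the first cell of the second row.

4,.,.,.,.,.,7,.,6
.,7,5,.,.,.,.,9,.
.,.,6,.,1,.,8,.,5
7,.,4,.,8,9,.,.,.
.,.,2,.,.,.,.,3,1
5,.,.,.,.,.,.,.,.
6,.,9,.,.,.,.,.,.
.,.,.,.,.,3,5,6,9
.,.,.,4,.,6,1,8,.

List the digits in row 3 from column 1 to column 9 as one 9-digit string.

396714825

(4,9) = 2: row 4 has {4,7,8,9}; col 9 has {1,5,6,9}; box has {1,3} → only 2 remains.
(4,7) = 6: row 4 has {2,4,7,8,9}; col 7 has {1,5,7,8}; box has {1,2,3} → only 6 remains.
(4,8) = 5: row 4 has {2,4,6,7,8,9}; col 8 has {3,6,8,9}; box has {1,2,3,6} → only 5 remains.
(2,1) = 1: in row 2, 1 can only go here (every other open cell in that row sees a 1).
(1,8) = 1: in row 1, 1 can only go here (every other open cell in that row sees a 1).
(8,2) = 4: in row 8, 4 can only go here (every other open cell in that row sees a 4).
(9,5) = 9: in row 9, 9 can only go here (every other open cell in that row sees a 9).
(9,2) = 5: in row 9, 5 can only go here (every other open cell in that row sees a 5).
(9,1) = 2: in row 9, 2 can only go here (every other open cell in that row sees a 2).
(8,1) = 8: row 8 has {3,4,5,6,9}; col 1 has {1,2,4,5,6,7}; box has {2,4,5,6,9} → only 8 remains.
(5,1) = 9: row 5 has {1,2,3}; col 1 has {1,2,4,5,6,7,8}; box has {2,4,5,7} → only 9 remains.
(5,7) = 4: row 5 has {1,2,3,9}; col 7 has {1,5,6,7,8}; box has {1,2,3,5,6} → only 4 remains.
(6,7) = 9: row 6 has {5}; col 7 has {1,4,5,6,7,8}; box has {1,2,3,4,5,6} → only 9 remains.
(6,8) = 7: row 6 has {5,9}; col 8 has {1,3,5,6,8,9}; box has {1,2,3,4,5,6,9} → only 7 remains.
(6,9) = 8: row 6 has {5,7,9}; col 9 has {1,2,5,6,9}; box has {1,2,3,4,5,6,7,9} → only 8 remains.
(3,1) = 3: row 3 has {1,5,6,8}; col 1 has {1,2,4,5,6,7,8,9}; box has {1,4,5,6,7} → only 3 remains.
(1,3) = 8: row 1 has {1,4,6,7}; col 3 has {2,4,5,6,9}; box has {1,3,4,5,6,7} → only 8 remains.
(5,2) = 8: in row 5, 8 can only go here (every other open cell in that row sees an 8).
(6,2) = 6: in column 2, 6 can only go here (every other open cell in that column sees a 6).
Singles propagation stalls before every target cell is settled. Branch on (4,2) (candidates {1,3}).
  Try (4,2) = 3: this forces (4,4)=1, (6,3)=1; then row 8 has no cell left for 1 — contradiction.
So (4,2) = 1.
(4,4) = 3 (sole candidate).
(6,3) = 3 (sole candidate).
(7,2) = 3 (sole candidate).
(7,7) = 2 (sole candidate).
(7,8) = 4 (sole candidate).
(7,9) = 7 (sole candidate).
(9,3) = 7 (sole candidate).
(9,9) = 3 (sole candidate).
(2,7) = 3 (sole candidate).
(2,9) = 4 (sole candidate).
(3,8) = 2: row 3 has {1,3,5,6,8}; col 8 has {1,3,4,5,6,7,8,9}; box has {1,3,4,5,6,7,8,9} → only 2 remains.
(7,5) = 5 (sole candidate).
(8,3) = 1 (sole candidate).
(3,2) = 9: row 3 has {1,2,3,5,6,8}; col 2 has {1,3,4,5,6,7,8}; box has {1,3,4,5,6,7,8} → only 9 remains.
(3,4) = 7: row 3 has {1,2,3,5,6,8,9}; col 4 has {3,4}; box has {1} → only 7 remains.
(3,6) = 4: row 3 has {1,2,3,5,6,7,8,9}; col 6 has {3,6,9}; box has {1,7} → only 4 remains.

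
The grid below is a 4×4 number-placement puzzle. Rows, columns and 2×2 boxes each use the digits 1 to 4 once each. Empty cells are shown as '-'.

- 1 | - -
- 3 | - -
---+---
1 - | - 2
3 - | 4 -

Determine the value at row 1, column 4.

3

row 3, column 2 = 4: row 3 has {1,2}; col 2 has {1,3}; box has {1,3} → only 4 remains.
row 3, column 3 = 3: row 3 has {1,2,4}; col 3 has {4}; box has {2,4} → only 3 remains.
row 4, column 2 = 2: row 4 has {3,4}; col 2 has {1,3,4}; box has {1,3,4} → only 2 remains.
row 4, column 4 = 1: row 4 has {2,3,4}; col 4 has {2}; box has {2,3,4} → only 1 remains.
row 1, column 3 = 2: row 1 has {1}; col 3 has {3,4}; box has {} → only 2 remains.
row 2, column 3 = 1: row 2 has {3}; col 3 has {2,3,4}; box has {2} → only 1 remains.
row 2, column 4 = 4: row 2 has {1,3}; col 4 has {1,2}; box has {1,2} → only 4 remains.
row 1, column 1 = 4: row 1 has {1,2}; col 1 has {1,3}; box has {1,3} → only 4 remains.
row 1, column 4 = 3: row 1 has {1,2,4}; col 4 has {1,2,4}; box has {1,2,4} → only 3 remains.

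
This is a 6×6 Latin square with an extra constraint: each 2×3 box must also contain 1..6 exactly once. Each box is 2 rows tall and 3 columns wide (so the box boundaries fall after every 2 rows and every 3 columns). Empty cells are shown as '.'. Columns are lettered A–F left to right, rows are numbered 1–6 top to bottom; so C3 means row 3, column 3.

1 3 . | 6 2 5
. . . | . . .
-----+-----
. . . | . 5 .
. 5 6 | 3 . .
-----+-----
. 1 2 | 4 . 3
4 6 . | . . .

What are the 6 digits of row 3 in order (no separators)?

341256

C1 = 4: row 1 has {1,2,3,5,6}; col 3 has {2,6}; box has {1,3} → only 4 remains.
B2 = 2: row 2 has {}; col 2 has {1,3,5,6}; box has {1,3,4} → only 2 remains.
C2 = 5: row 2 has {2}; col 3 has {2,4,6}; box has {1,2,3,4} → only 5 remains.
D2 = 1: row 2 has {2,5}; col 4 has {3,4,6}; box has {2,5,6} → only 1 remains.
F2 = 4: row 2 has {1,2,5}; col 6 has {3,5}; box has {1,2,5,6} → only 4 remains.
B3 = 4: row 3 has {5}; col 2 has {1,2,3,5,6}; box has {5,6} → only 4 remains.
D3 = 2: row 3 has {4,5}; col 4 has {1,3,4,6}; box has {3,5} → only 2 remains.
A4 = 2: row 4 has {3,5,6}; col 1 has {1,4}; box has {4,5,6} → only 2 remains.
F4 = 1: row 4 has {2,3,5,6}; col 6 has {3,4,5}; box has {2,3,5} → only 1 remains.
A5 = 5: row 5 has {1,2,3,4}; col 1 has {1,2,4}; box has {1,2,4,6} → only 5 remains.
E5 = 6: row 5 has {1,2,3,4,5}; col 5 has {2,5}; box has {3,4} → only 6 remains.
C6 = 3: row 6 has {4,6}; col 3 has {2,4,5,6}; box has {1,2,4,5,6} → only 3 remains.
D6 = 5: row 6 has {3,4,6}; col 4 has {1,2,3,4,6}; box has {3,4,6} → only 5 remains.
E6 = 1: row 6 has {3,4,5,6}; col 5 has {2,5,6}; box has {3,4,5,6} → only 1 remains.
F6 = 2: row 6 has {1,3,4,5,6}; col 6 has {1,3,4,5}; box has {1,3,4,5,6} → only 2 remains.
A2 = 6: row 2 has {1,2,4,5}; col 1 has {1,2,4,5}; box has {1,2,3,4,5} → only 6 remains.
E2 = 3: row 2 has {1,2,4,5,6}; col 5 has {1,2,5,6}; box has {1,2,4,5,6} → only 3 remains.
A3 = 3: row 3 has {2,4,5}; col 1 has {1,2,4,5,6}; box has {2,4,5,6} → only 3 remains.
C3 = 1: row 3 has {2,3,4,5}; col 3 has {2,3,4,5,6}; box has {2,3,4,5,6} → only 1 remains.
F3 = 6: row 3 has {1,2,3,4,5}; col 6 has {1,2,3,4,5}; box has {1,2,3,5} → only 6 remains.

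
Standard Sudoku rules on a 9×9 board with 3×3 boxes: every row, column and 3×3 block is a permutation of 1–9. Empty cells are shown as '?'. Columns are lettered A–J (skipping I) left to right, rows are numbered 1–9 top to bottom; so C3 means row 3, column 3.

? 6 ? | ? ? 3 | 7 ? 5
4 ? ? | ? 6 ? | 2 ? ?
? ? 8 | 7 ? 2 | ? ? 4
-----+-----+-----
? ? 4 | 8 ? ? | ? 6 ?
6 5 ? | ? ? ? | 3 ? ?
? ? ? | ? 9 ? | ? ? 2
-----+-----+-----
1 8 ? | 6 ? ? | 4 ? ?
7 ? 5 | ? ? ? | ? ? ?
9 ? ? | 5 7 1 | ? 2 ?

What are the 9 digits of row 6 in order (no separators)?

A1 = 2: row 1 has {3,5,6,7}; col 1 has {1,4,6,7,9}; box has {4,6,8} → only 2 remains.
A4 = 3: row 4 has {4,6,8}; col 1 has {1,2,4,6,7,9}; box has {4,5,6} → only 3 remains.
A6 = 8: row 6 has {2,9}; col 1 has {1,2,3,4,6,7,9}; box has {3,4,5,6} → only 8 remains.
F7 = 9: row 7 has {1,4,6,8}; col 6 has {1,2,3}; box has {1,5,6,7} → only 9 remains.
A3 = 5: row 3 has {2,4,7,8}; col 1 has {1,2,3,4,6,7,8,9}; box has {2,4,6,8} → only 5 remains.
E3 = 1: row 3 has {2,4,5,7,8}; col 5 has {6,7,9}; box has {2,3,6,7} → only 1 remains.
D2 = 9: row 2 has {2,4,6}; col 4 has {5,6,7,8}; box has {1,2,3,6,7} → only 9 remains.
D1 = 4: row 1 has {2,3,5,6,7}; col 4 has {5,6,7,8,9}; box has {1,2,3,6,7,9} → only 4 remains.
E1 = 8: row 1 has {2,3,4,5,6,7}; col 5 has {1,6,7,9}; box has {1,2,3,4,6,7,9} → only 8 remains.
F2 = 5: row 2 has {2,4,6,9}; col 6 has {1,2,3,9}; box has {1,2,3,4,6,7,8,9} → only 5 remains.
F4 = 7: row 4 has {3,4,6,8}; col 6 has {1,2,3,5,9}; box has {8,9} → only 7 remains.
F5 = 4: row 5 has {3,5,6}; col 6 has {1,2,3,5,7,9}; box has {7,8,9} → only 4 remains.
F6 = 6: row 6 has {2,8,9}; col 6 has {1,2,3,4,5,7,9}; box has {4,7,8,9} → only 6 remains.
F8 = 8: row 8 has {5,7}; col 6 has {1,2,3,4,5,6,7,9}; box has {1,5,6,7,9} → only 8 remains.
E5 = 2: row 5 has {3,4,5,6}; col 5 has {1,6,7,8,9}; box has {4,6,7,8,9} → only 2 remains.
E7 = 3: row 7 has {1,4,6,8,9}; col 5 has {1,2,6,7,8,9}; box has {1,5,6,7,8,9} → only 3 remains.
J7 = 7: row 7 has {1,3,4,6,8,9}; col 9 has {2,4,5}; box has {2,4} → only 7 remains.
D8 = 2: row 8 has {5,7,8}; col 4 has {4,5,6,7,8,9}; box has {1,3,5,6,7,8,9} → only 2 remains.
E8 = 4: row 8 has {2,5,7,8}; col 5 has {1,2,3,6,7,8,9}; box has {1,2,3,5,6,7,8,9} → only 4 remains.
E4 = 5: row 4 has {3,4,6,7,8}; col 5 has {1,2,3,4,6,7,8,9}; box has {2,4,6,7,8,9} → only 5 remains.
D5 = 1: row 5 has {2,3,4,5,6}; col 4 has {2,4,5,6,7,8,9}; box has {2,4,5,6,7,8,9} → only 1 remains.
D6 = 3: row 6 has {2,6,8,9}; col 4 has {1,2,4,5,6,7,8,9}; box has {1,2,4,5,6,7,8,9} → only 3 remains.
C7 = 2: row 7 has {1,3,4,6,7,8,9}; col 3 has {4,5,8}; box has {1,5,7,8,9} → only 2 remains.
H7 = 5: row 7 has {1,2,3,4,6,7,8,9}; col 8 has {2,6}; box has {2,4,7} → only 5 remains.
B8 = 3: row 8 has {2,4,5,7,8}; col 2 has {5,6,8}; box has {1,2,5,7,8,9} → only 3 remains.
B9 = 4: row 9 has {1,2,5,7,9}; col 2 has {3,5,6,8}; box has {1,2,3,5,7,8,9} → only 4 remains.
C9 = 6: row 9 has {1,2,4,5,7,9}; col 3 has {2,4,5,8}; box has {1,2,3,4,5,7,8,9} → only 6 remains.
G9 = 8: row 9 has {1,2,4,5,6,7,9}; col 7 has {2,3,4,7}; box has {2,4,5,7} → only 8 remains.
J9 = 3: row 9 has {1,2,4,5,6,7,8,9}; col 9 has {2,4,5,7}; box has {2,4,5,7,8} → only 3 remains.
B3 = 9: row 3 has {1,2,4,5,7,8}; col 2 has {3,4,5,6,8}; box has {2,4,5,6,8} → only 9 remains.
G3 = 6: row 3 has {1,2,4,5,7,8,9}; col 7 has {2,3,4,7,8}; box has {2,4,5,7} → only 6 remains.
H3 = 3: row 3 has {1,2,4,5,6,7,8,9}; col 8 has {2,5,6}; box has {2,4,5,6,7} → only 3 remains.
C1 = 1: row 1 has {2,3,4,5,6,7,8}; col 3 has {2,4,5,6,8}; box has {2,4,5,6,8,9} → only 1 remains.
H1 = 9: row 1 has {1,2,3,4,5,6,7,8}; col 8 has {2,3,5,6}; box has {2,3,4,5,6,7} → only 9 remains.
B2 = 7: row 2 has {2,4,5,6,9}; col 2 has {3,4,5,6,8,9}; box has {1,2,4,5,6,8,9} → only 7 remains.
C2 = 3: row 2 has {2,4,5,6,7,9}; col 3 has {1,2,4,5,6,8}; box has {1,2,4,5,6,7,8,9} → only 3 remains.
B6 = 1: row 6 has {2,3,6,8,9}; col 2 has {3,4,5,6,7,8,9}; box has {3,4,5,6,8} → only 1 remains.
C6 = 7: row 6 has {1,2,3,6,8,9}; col 3 has {1,2,3,4,5,6,8}; box has {1,3,4,5,6,8} → only 7 remains.
G6 = 5: row 6 has {1,2,3,6,7,8,9}; col 7 has {2,3,4,6,7,8}; box has {2,3,6} → only 5 remains.
H6 = 4: row 6 has {1,2,3,5,6,7,8,9}; col 8 has {2,3,5,6,9}; box has {2,3,5,6} → only 4 remains.

817396542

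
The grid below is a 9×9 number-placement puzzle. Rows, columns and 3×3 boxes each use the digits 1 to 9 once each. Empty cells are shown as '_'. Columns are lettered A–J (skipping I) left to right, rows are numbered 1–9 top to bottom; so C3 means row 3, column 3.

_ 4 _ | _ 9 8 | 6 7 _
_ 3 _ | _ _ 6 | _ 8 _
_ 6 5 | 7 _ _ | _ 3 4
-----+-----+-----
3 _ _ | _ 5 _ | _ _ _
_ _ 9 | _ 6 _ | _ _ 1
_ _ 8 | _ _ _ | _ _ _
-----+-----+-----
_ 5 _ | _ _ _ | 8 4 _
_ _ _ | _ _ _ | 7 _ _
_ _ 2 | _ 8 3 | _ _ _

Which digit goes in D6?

C1 = 1: row 1 has {4,6,7,8,9}; col 3 has {2,5,8,9}; box has {3,4,5,6} → only 1 remains.
C2 = 7: row 2 has {3,6,8}; col 3 has {1,2,5,8,9}; box has {1,3,4,5,6} → only 7 remains.
A1 = 2: row 1 has {1,4,6,7,8,9}; col 1 has {3}; box has {1,3,4,5,6,7} → only 2 remains.
J1 = 5: row 1 has {1,2,4,6,7,8,9}; col 9 has {1,4}; box has {3,4,6,7,8} → only 5 remains.
A2 = 9: row 2 has {3,6,7,8}; col 1 has {2,3}; box has {1,2,3,4,5,6,7} → only 9 remains.
J2 = 2: row 2 has {3,6,7,8,9}; col 9 has {1,4,5}; box has {3,4,5,6,7,8} → only 2 remains.
A3 = 8: row 3 has {3,4,5,6,7}; col 1 has {2,3,9}; box has {1,2,3,4,5,6,7,9} → only 8 remains.
D1 = 3: row 1 has {1,2,4,5,6,7,8,9}; col 4 has {7}; box has {6,7,8,9} → only 3 remains.
G2 = 1: row 2 has {2,3,6,7,8,9}; col 7 has {6,7,8}; box has {2,3,4,5,6,7,8} → only 1 remains.
G3 = 9: row 3 has {3,4,5,6,7,8}; col 7 has {1,6,7,8}; box has {1,2,3,4,5,6,7,8} → only 9 remains.
G9 = 5: row 9 has {2,3,8}; col 7 has {1,6,7,8,9}; box has {4,7,8} → only 5 remains.
E2 = 4: row 2 has {1,2,3,6,7,8,9}; col 5 has {5,6,8,9}; box has {3,6,7,8,9} → only 4 remains.
D2 = 5: row 2 has {1,2,3,4,6,7,8,9}; col 4 has {3,7}; box has {3,4,6,7,8,9} → only 5 remains.
G5 = 3: in row 5, 3 can only go here (every other open cell in that row sees a 3).
D5 = 8: in row 5, 8 can only go here (every other open cell in that row sees an 8).
J4 = 8: in row 4, 8 can only go here (every other open cell in that row sees an 8).
E6 = 3: in row 6, 3 can only go here (every other open cell in that row sees a 3).
F8 = 5: in row 8, 5 can only go here (every other open cell in that row sees a 5).
B8 = 8: in row 8, 8 can only go here (every other open cell in that row sees an 8).
B9 = 9: in column 2, 9 can only go here (every other open cell in that column sees a 9).
J9 = 6: row 9 has {2,3,5,8,9}; col 9 has {1,2,4,5,8}; box has {4,5,7,8} → only 6 remains.
H9 = 1: row 9 has {2,3,5,6,8,9}; col 8 has {3,4,7,8}; box has {4,5,6,7,8} → only 1 remains.
D9 = 4: row 9 has {1,2,3,5,6,8,9}; col 4 has {3,5,7,8}; box has {3,5,8} → only 4 remains.
A9 = 7: row 9 has {1,2,3,4,5,6,8,9}; col 1 has {2,3,8,9}; box has {2,5,8,9} → only 7 remains.
E7 = 7: in column 5, 7 can only go here (every other open cell in that column sees a 7).
J6 = 7: in column 9, 7 can only go here (every other open cell in that column sees a 7).
H8 = 2: in box 9, 2 can only go here (every other open cell in that box sees a 2).
H5 = 5: row 5 has {1,3,6,8,9}; col 8 has {1,2,3,4,7,8}; box has {1,3,7,8} → only 5 remains.
E8 = 1: row 8 has {2,5,7,8}; col 5 has {3,4,5,6,7,8,9}; box has {3,4,5,7,8} → only 1 remains.
E3 = 2: row 3 has {3,4,5,6,7,8,9}; col 5 has {1,3,4,5,6,7,8,9}; box has {3,4,5,6,7,8,9} → only 2 remains.
F3 = 1: row 3 has {2,3,4,5,6,7,8,9}; col 6 has {3,5,6,8}; box has {2,3,4,5,6,7,8,9} → only 1 remains.
A5 = 4: row 5 has {1,3,5,6,8,9}; col 1 has {2,3,7,8,9}; box has {3,8,9} → only 4 remains.
A8 = 6: row 8 has {1,2,5,7,8}; col 1 has {2,3,4,7,8,9}; box has {2,5,7,8,9} → only 6 remains.
D8 = 9: row 8 has {1,2,5,6,7,8}; col 4 has {3,4,5,7,8}; box has {1,3,4,5,7,8} → only 9 remains.
J8 = 3: row 8 has {1,2,5,6,7,8,9}; col 9 has {1,2,4,5,6,7,8}; box has {1,2,4,5,6,7,8} → only 3 remains.
C4 = 6: row 4 has {3,5,8}; col 3 has {1,2,5,7,8,9}; box has {3,4,8,9} → only 6 remains.
H4 = 9: row 4 has {3,5,6,8}; col 8 has {1,2,3,4,5,7,8}; box has {1,3,5,7,8} → only 9 remains.
H6 = 6: row 6 has {3,7,8}; col 8 has {1,2,3,4,5,7,8,9}; box has {1,3,5,7,8,9} → only 6 remains.
A7 = 1: row 7 has {4,5,7,8}; col 1 has {2,3,4,6,7,8,9}; box has {2,5,6,7,8,9} → only 1 remains.
C7 = 3: row 7 has {1,4,5,7,8}; col 3 has {1,2,5,6,7,8,9}; box has {1,2,5,6,7,8,9} → only 3 remains.
F7 = 2: row 7 has {1,3,4,5,7,8}; col 6 has {1,3,5,6,8}; box has {1,3,4,5,7,8,9} → only 2 remains.
J7 = 9: row 7 has {1,2,3,4,5,7,8}; col 9 has {1,2,3,4,5,6,7,8}; box has {1,2,3,4,5,6,7,8} → only 9 remains.
C8 = 4: row 8 has {1,2,3,5,6,7,8,9}; col 3 has {1,2,3,5,6,7,8,9}; box has {1,2,3,5,6,7,8,9} → only 4 remains.
F5 = 7: row 5 has {1,3,4,5,6,8,9}; col 6 has {1,2,3,5,6,8}; box has {3,5,6,8} → only 7 remains.
A6 = 5: row 6 has {3,6,7,8}; col 1 has {1,2,3,4,6,7,8,9}; box has {3,4,6,8,9} → only 5 remains.
D7 = 6: row 7 has {1,2,3,4,5,7,8,9}; col 4 has {3,4,5,7,8,9}; box has {1,2,3,4,5,7,8,9} → only 6 remains.
F4 = 4: row 4 has {3,5,6,8,9}; col 6 has {1,2,3,5,6,7,8}; box has {3,5,6,7,8} → only 4 remains.
G4 = 2: row 4 has {3,4,5,6,8,9}; col 7 has {1,3,5,6,7,8,9}; box has {1,3,5,6,7,8,9} → only 2 remains.
B5 = 2: row 5 has {1,3,4,5,6,7,8,9}; col 2 has {3,4,5,6,8,9}; box has {3,4,5,6,8,9} → only 2 remains.
B6 = 1: row 6 has {3,5,6,7,8}; col 2 has {2,3,4,5,6,8,9}; box has {2,3,4,5,6,8,9} → only 1 remains.
D6 = 2: row 6 has {1,3,5,6,7,8}; col 4 has {3,4,5,6,7,8,9}; box has {3,4,5,6,7,8} → only 2 remains.

2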